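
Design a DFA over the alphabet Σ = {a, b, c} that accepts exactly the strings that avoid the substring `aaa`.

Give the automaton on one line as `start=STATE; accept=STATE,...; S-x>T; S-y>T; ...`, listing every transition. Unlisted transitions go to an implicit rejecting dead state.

start=S0; accept=S0,S1,S2; S0-a>S1; S0-b>S0; S0-c>S0; S1-a>S2; S1-b>S0; S1-c>S0; S2-a>S3; S2-b>S0; S2-c>S0; S3-a>S3; S3-b>S3; S3-c>S3

Track partial matches of the forbidden pattern `aaa`. State S3 is a dead state reached once `aaa` has occurred; every other state accepts. S0 means no part of `aaa` is currently matched.
With 4 states:
        a   b   c  
>* S0   S1  S0  S0 
 * S1   S2  S0  S0 
 * S2   S3  S0  S0 
   S3   S3  S3  S3 
(> = start, * = accepting)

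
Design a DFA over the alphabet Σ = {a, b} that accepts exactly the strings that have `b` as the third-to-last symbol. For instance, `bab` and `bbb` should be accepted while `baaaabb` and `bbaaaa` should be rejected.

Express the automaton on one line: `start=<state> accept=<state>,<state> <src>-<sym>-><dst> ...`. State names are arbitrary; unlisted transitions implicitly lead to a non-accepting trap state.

A DFA must remember the last 3 symbols (since which symbol is third-to-last isn't known until the input ends). Use one state per possible window of the last ≤3 symbols; accept from those whose window starts with `b`.
With 15 states:
          a    b  
>  q0     q1   q2 
   q1     q3   q4 
   q2     q5   q6 
   q3     q7   q8 
   q4     q9  q10 
   q5    q11  q12 
   q6    q13  q14 
   q7     q7   q8 
   q8     q9  q10 
   q9    q11  q12 
   q10   q13  q14 
 * q11    q7   q8 
 * q12    q9  q10 
 * q13   q11  q12 
 * q14   q13  q14 
(> = start, * = accepting)

start=q0 accept=q11,q12,q13,q14 q0-a->q1 q0-b->q2 q1-a->q3 q1-b->q4 q2-a->q5 q2-b->q6 q3-a->q7 q3-b->q8 q4-a->q9 q4-b->q10 q5-a->q11 q5-b->q12 q6-a->q13 q6-b->q14 q7-a->q7 q7-b->q8 q8-a->q9 q8-b->q10 q9-a->q11 q9-b->q12 q10-a->q13 q10-b->q14 q11-a->q7 q11-b->q8 q12-a->q9 q12-b->q10 q13-a->q11 q13-b->q12 q14-a->q13 q14-b->q14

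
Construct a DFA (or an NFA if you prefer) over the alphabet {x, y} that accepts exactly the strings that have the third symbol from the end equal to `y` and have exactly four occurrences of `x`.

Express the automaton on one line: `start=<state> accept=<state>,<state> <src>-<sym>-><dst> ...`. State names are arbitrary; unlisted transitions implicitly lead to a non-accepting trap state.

start=q0 accept=q12,q14,q15,q16 q0-x->q1 q0-y->q0 q1-x->q2 q1-y->q1 q2-x->q3 q2-y->q4 q3-x->q5 q3-y->q6 q4-x->q7 q4-y->q4 q5-x->q8 q5-y->q9 q6-x->q10 q6-y->q11 q7-x->q12 q7-y->q6 q8-x->q8 q8-y->q8 q9-x->q8 q9-y->q13 q10-x->q8 q10-y->q14 q11-x->q15 q11-y->q11 q12-x->q8 q12-y->q9 q13-x->q8 q13-y->q16 q14-x->q8 q14-y->q13 q15-x->q8 q15-y->q14 q16-x->q8 q16-y->q16

Run two small machines in parallel and take their product. The first has 15 states tracking the last 3 symbols read; the second has 6 states tracking the count of `x`s, saturating at 5. A product state is a pair (one from each), accepting exactly when both do. Equivalent product states are then merged.
With 17 states:
          x    y  
>  q0     q1   q0 
   q1     q2   q1 
   q2     q3   q4 
   q3     q5   q6 
   q4     q7   q4 
   q5     q8   q9 
   q6    q10  q11 
   q7    q12   q6 
   q8     q8   q8 
   q9     q8  q13 
   q10    q8  q14 
   q11   q15  q11 
 * q12    q8   q9 
   q13    q8  q16 
 * q14    q8  q13 
 * q15    q8  q14 
 * q16    q8  q16 
(> = start, * = accepting)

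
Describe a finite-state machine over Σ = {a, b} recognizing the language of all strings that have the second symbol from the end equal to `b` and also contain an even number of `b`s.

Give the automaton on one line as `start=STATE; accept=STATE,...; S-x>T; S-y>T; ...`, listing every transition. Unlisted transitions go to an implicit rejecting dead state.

Run two small machines in parallel and take their product. One (7 states) tracks the last 2 symbols read; the other (2 states) tracks the count of `b`s modulo 2. Each combined state is a pair, one component from each; accept when both components accept.
          a    b  
>  q0     q1   q2 
   q1     q3   q4 
   q2     q5   q6 
   q3     q3   q4 
   q4     q5   q6 
   q5     q7   q8 
 * q6     q9  q10 
   q7     q7   q8 
   q8     q9  q10 
 * q9     q3   q4 
   q10    q5   q6 
(> = start, * = accepting)

start=q0; accept=q6,q9; q0-a>q1; q0-b>q2; q1-a>q3; q1-b>q4; q2-a>q5; q2-b>q6; q3-a>q3; q3-b>q4; q4-a>q5; q4-b>q6; q5-a>q7; q5-b>q8; q6-a>q9; q6-b>q10; q7-a>q7; q7-b>q8; q8-a>q9; q8-b>q10; q9-a>q3; q9-b>q4; q10-a>q5; q10-b>q6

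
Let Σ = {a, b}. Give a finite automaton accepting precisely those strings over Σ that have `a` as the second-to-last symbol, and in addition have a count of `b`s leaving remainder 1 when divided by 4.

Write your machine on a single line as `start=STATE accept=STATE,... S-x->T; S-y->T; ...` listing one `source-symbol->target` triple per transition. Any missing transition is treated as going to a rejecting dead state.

Run two small machines in parallel and take their product. The first has 7 states tracking the last 2 symbols read; the second has 4 states tracking the count of `b`s modulo 4. A product state is a pair (one from each), accepting exactly when both do. After merging equivalent states the machine shrinks.
With 8 states:
        a   b  
>  S0   S1  S2 
   S1   S1  S3 
   S2   S4  S5 
 * S3   S4  S5 
   S4   S6  S5 
   S5   S5  S7 
 * S6   S6  S5 
   S7   S7  S0 
(> = start, * = accepting)

start=S0; accept=S3,S6; S0-a->S1; S0-b->S2; S1-a->S1; S1-b->S3; S2-a->S4; S2-b->S5; S3-a->S4; S3-b->S5; S4-a->S6; S4-b->S5; S5-a->S5; S5-b->S7; S6-a->S6; S6-b->S5; S7-a->S7; S7-b->S0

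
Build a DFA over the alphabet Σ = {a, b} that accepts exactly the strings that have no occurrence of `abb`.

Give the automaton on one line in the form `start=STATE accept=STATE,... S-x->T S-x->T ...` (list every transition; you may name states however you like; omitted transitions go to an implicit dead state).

Track partial matches of the forbidden pattern `abb`. State q3 is a dead state reached once `abb` has occurred; every other state accepts. q0 means no part of `abb` is currently matched.
        a   b  
>* q0   q1  q0 
 * q1   q1  q2 
 * q2   q1  q3 
   q3   q3  q3 
(> = start, * = accepting)

start=q0 accept=q0,q1,q2 q0-a->q1 q0-b->q0 q1-a->q1 q1-b->q2 q2-a->q1 q2-b->q3 q3-a->q3 q3-b->q3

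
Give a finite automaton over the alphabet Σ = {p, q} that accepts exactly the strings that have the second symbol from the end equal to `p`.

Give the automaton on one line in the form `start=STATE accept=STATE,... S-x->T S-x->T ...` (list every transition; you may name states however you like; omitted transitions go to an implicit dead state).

Because acceptance depends on a position counted from the end, the machine has to buffer the most recent 2 symbols. Make each state the string of the last up-to-2 symbols read; on input `x` shift the window left and append `x`. Accept when the buffered window has length 2 and begins with `p`.
7 states suffice.
       p  q 
>  A   B  C 
   B   D  E 
   C   F  G 
 * D   D  E 
 * E   F  G 
   F   D  E 
   G   F  G 
(> = start, * = accepting)

start=A accept=D,E A-p->B A-q->C B-p->D B-q->E C-p->F C-q->G D-p->D D-q->E E-p->F E-q->G F-p->D F-q->E G-p->F G-q->G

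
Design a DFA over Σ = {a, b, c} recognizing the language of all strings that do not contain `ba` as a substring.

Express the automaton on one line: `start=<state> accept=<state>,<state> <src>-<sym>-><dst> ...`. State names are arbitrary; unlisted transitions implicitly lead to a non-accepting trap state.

start=q0 accept=q0,q1 q0-a->q0 q0-b->q1 q0-c->q0 q1-a->q2 q1-b->q1 q1-c->q0 q2-a->q2 q2-b->q2 q2-c->q2

Track partial matches of the forbidden pattern `ba`. State q2 is a dead state reached once `ba` has occurred; every other state accepts. q0 means no part of `ba` is currently matched.
With 3 states:
        a   b   c  
>* q0   q0  q1  q0 
 * q1   q2  q1  q0 
   q2   q2  q2  q2 
(> = start, * = accepting)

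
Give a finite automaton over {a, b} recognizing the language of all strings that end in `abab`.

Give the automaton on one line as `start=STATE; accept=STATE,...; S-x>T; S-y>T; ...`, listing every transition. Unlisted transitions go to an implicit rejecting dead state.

start=q0; accept=q4; q0-a>q1; q0-b>q0; q1-a>q1; q1-b>q2; q2-a>q3; q2-b>q0; q3-a>q1; q3-b>q4; q4-a>q3; q4-b>q0

Remember how much of `abab` the current input suffix matches. State q0 means no match yet; q1 means the last symbol is `a`; q2 means the last 2 symbols are `ab`; q3 means the last 3 symbols are `aba`; q4 means the last 4 symbols are `abab`. Only q4 accepts. On a mismatch, fall back to the longest proper suffix that is still a prefix of `abab`.
        a   b  
>  q0   q1  q0 
   q1   q1  q2 
   q2   q3  q0 
   q3   q1  q4 
 * q4   q3  q0 
(> = start, * = accepting)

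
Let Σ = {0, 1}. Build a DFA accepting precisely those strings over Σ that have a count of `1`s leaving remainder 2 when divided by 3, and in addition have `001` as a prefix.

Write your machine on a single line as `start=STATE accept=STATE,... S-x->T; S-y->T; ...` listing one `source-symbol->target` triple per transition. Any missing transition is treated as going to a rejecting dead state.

start=A; accept=F; A-0->B; A-1->C; B-0->D; B-1->C; C-0->C; C-1->C; D-0->C; D-1->E; E-0->E; E-1->F; F-0->F; F-1->G; G-0->G; G-1->E

Build one automaton per condition and run them in lockstep. The first has 3 states tracking the count of `1`s modulo 3; the second has 5 states tracking whether the input so far still matches the prefix `001`. A product state is a pair (one from each), accepting exactly when both do. Minimizing collapses redundant product states.
With 7 states:
       0  1 
>  A   B  C 
   B   D  C 
   C   C  C 
   D   C  E 
   E   E  F 
 * F   F  G 
   G   G  E 
(> = start, * = accepting)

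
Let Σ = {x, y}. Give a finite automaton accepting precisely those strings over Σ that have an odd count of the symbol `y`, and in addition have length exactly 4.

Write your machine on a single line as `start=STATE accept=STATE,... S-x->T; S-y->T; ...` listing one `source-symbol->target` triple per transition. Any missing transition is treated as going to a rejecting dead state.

Handle the two conditions separately and then intersect. One (2 states) tracks the count of `y`s modulo 2; the other (6 states) tracks the input length, saturating at 5. Each combined state is a pair, one component from each; accept when both components accept. Minimizing collapses redundant product states.
With 9 states:
        x   y  
>  s0   s1  s2 
   s1   s3  s4 
   s2   s4  s3 
   s3   s5  s6 
   s4   s6  s5 
   s5   s7  s8 
   s6   s8  s7 
   s7   s7  s7 
 * s8   s7  s7 
(> = start, * = accepting)

start=s0; accept=s8; s0-x->s1; s0-y->s2; s1-x->s3; s1-y->s4; s2-x->s4; s2-y->s3; s3-x->s5; s3-y->s6; s4-x->s6; s4-y->s5; s5-x->s7; s5-y->s8; s6-x->s8; s6-y->s7; s7-x->s7; s7-y->s7; s8-x->s7; s8-y->s7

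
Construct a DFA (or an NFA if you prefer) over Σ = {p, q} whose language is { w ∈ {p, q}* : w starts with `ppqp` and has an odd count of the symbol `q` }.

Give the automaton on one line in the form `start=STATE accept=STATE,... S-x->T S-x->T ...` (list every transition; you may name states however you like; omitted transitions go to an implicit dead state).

start=A accept=F A-p->B A-q->C B-p->D B-q->C C-p->C C-q->C D-p->C D-q->E E-p->F E-q->C F-p->F F-q->G G-p->G G-q->F

Build one automaton per condition and run them in lockstep. The first has 6 states tracking whether the input so far still matches the prefix `ppqp`; the second has 2 states tracking the count of `q`s modulo 2. A product state is a pair (one from each), accepting exactly when both do. Equivalent product states are then merged.
       p  q 
>  A   B  C 
   B   D  C 
   C   C  C 
   D   C  E 
   E   F  C 
 * F   F  G 
   G   G  F 
(> = start, * = accepting)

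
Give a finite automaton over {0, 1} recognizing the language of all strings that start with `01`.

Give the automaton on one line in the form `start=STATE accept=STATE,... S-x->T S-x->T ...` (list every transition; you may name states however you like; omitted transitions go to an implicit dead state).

Check the first 2 symbols one by one: A through B record how many have matched `01` so far; any wrong symbol goes to the dead state D. After all 2 match we enter the accepting sink C.
4 states suffice.
       0  1 
>  A   B  D 
   B   D  C 
 * C   C  C 
   D   D  D 
(> = start, * = accepting)

start=A accept=C A-0->B A-1->D B-0->D B-1->C C-0->C C-1->C D-0->D D-1->D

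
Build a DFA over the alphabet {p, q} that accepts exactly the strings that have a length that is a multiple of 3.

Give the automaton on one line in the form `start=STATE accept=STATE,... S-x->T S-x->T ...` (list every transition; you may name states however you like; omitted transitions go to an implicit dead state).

Only the length mod 3 matters, so use a 3-cycle: from any state, every input symbol moves to the next state, wrapping s2 back to s0. Mark s0 accepting.
A 3-state machine:
        p   q  
>* s0   s1  s1 
   s1   s2  s2 
   s2   s0  s0 
(> = start, * = accepting)

start=s0 accept=s0 s0-p->s1 s0-q->s1 s1-p->s2 s1-q->s2 s2-p->s0 s2-q->s0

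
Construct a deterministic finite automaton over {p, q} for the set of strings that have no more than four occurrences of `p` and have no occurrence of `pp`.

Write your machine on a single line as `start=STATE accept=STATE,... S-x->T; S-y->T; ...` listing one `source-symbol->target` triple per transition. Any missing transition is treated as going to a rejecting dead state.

start=s0; accept=s0,s1,s3,s5,s7,s9,s10,s11,s12; s0-p->s1; s0-q->s0; s1-p->s2; s1-q->s3; s2-p->s4; s2-q->s2; s3-p->s5; s3-q->s3; s4-p->s6; s4-q->s4; s5-p->s4; s5-q->s7; s6-p->s8; s6-q->s6; s7-p->s9; s7-q->s7; s8-p->s8; s8-q->s8; s9-p->s6; s9-q->s10; s10-p->s11; s10-q->s10; s11-p->s8; s11-q->s12; s12-p->s13; s12-q->s12; s13-p->s8; s13-q->s14; s14-p->s13; s14-q->s14

Handle the two conditions separately and then intersect. The first has 6 states tracking the count of `p`s, saturating at 5; the second has 3 states tracking partial matches of the forbidden pattern `pp`. A product state is a pair (one from each), accepting exactly when both do.
A 15-state machine:
          p    q  
>* s0     s1   s0 
 * s1     s2   s3 
   s2     s4   s2 
 * s3     s5   s3 
   s4     s6   s4 
 * s5     s4   s7 
   s6     s8   s6 
 * s7     s9   s7 
   s8     s8   s8 
 * s9     s6  s10 
 * s10   s11  s10 
 * s11    s8  s12 
 * s12   s13  s12 
   s13    s8  s14 
   s14   s13  s14 
(> = start, * = accepting)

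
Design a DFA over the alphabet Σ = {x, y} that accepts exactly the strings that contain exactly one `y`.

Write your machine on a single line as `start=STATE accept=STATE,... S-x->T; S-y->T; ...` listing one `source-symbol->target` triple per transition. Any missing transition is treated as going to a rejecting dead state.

Count `y`s, saturating at 2: state A means no `y` yet, B means one `y` seen, C means more than one. Each `y` increments (capped at C); other symbols loop. Accept from {B}.
With 3 states:
       x  y 
>  A   A  B 
 * B   B  C 
   C   C  C 
(> = start, * = accepting)

start=A; accept=B; A-x->A; A-y->B; B-x->B; B-y->C; C-x->C; C-y->C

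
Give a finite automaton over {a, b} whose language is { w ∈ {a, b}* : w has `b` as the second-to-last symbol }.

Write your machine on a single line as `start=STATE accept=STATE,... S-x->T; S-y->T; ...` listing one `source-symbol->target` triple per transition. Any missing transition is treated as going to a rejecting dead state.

Because acceptance depends on a position counted from the end, the machine has to buffer the most recent 2 symbols. Make each state the string of the last up-to-2 symbols read; on input `x` shift the window left and append `x`. Accept when the buffered window has length 2 and begins with `b`.
        a   b  
>  q0   q1  q2 
   q1   q3  q4 
   q2   q5  q6 
   q3   q3  q4 
   q4   q5  q6 
 * q5   q3  q4 
 * q6   q5  q6 
(> = start, * = accepting)

start=q0; accept=q5,q6; q0-a->q1; q0-b->q2; q1-a->q3; q1-b->q4; q2-a->q5; q2-b->q6; q3-a->q3; q3-b->q4; q4-a->q5; q4-b->q6; q5-a->q3; q5-b->q4; q6-a->q5; q6-b->q6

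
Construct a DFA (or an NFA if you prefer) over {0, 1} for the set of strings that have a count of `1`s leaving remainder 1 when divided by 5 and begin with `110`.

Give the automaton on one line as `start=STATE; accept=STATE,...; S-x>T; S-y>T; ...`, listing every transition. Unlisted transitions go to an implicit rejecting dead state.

Handle the two conditions separately and then intersect. The first has 5 states tracking the count of `1`s modulo 5; the second has 5 states tracking whether the input so far still matches the prefix `110`. A product state is a pair (one from each), accepting exactly when both do. Minimizing collapses redundant product states.
A 9-state machine:
        0   1  
>  s0   s1  s2 
   s1   s1  s1 
   s2   s1  s3 
   s3   s4  s1 
   s4   s4  s5 
   s5   s5  s6 
   s6   s6  s7 
   s7   s7  s8 
 * s8   s8  s4 
(> = start, * = accepting)

start=s0; accept=s8; s0-0>s1; s0-1>s2; s1-0>s1; s1-1>s1; s2-0>s1; s2-1>s3; s3-0>s4; s3-1>s1; s4-0>s4; s4-1>s5; s5-0>s5; s5-1>s6; s6-0>s6; s6-1>s7; s7-0>s7; s7-1>s8; s8-0>s8; s8-1>s4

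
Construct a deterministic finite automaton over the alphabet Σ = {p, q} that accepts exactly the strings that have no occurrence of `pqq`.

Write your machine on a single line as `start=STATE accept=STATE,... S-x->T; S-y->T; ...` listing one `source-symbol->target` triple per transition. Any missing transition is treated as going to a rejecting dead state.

This is the complement of 'contains `pqq`'. Use the same substring-matching states — A through D holding how much of `pqq` has just been matched — but flip the accepting set: everything except the trap D accepts.
With 4 states:
       p  q 
>* A   B  A 
 * B   B  C 
 * C   B  D 
   D   D  D 
(> = start, * = accepting)

start=A; accept=A,B,C; A-p->B; A-q->A; B-p->B; B-q->C; C-p->B; C-q->D; D-p->D; D-q->D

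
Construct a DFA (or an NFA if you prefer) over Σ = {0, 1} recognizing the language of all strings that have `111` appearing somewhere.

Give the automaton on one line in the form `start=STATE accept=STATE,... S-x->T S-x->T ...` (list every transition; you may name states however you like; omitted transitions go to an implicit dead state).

Track how much of `111` has been matched so far: state s0 is no progress, s3 is the absorbing accept state reached once `111` has occurred. Intermediate states record partial matches; on a mismatch, fall back to the longest reusable overlap.
        0   1  
>  s0   s0  s1 
   s1   s0  s2 
   s2   s0  s3 
 * s3   s3  s3 
(> = start, * = accepting)

start=s0 accept=s3 s0-0->s0 s0-1->s1 s1-0->s0 s1-1->s2 s2-0->s0 s2-1->s3 s3-0->s3 s3-1->s3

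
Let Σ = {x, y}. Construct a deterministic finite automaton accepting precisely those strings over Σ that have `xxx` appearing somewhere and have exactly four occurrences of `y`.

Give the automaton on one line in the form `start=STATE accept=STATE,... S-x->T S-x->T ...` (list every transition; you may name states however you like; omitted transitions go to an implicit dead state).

Build one automaton per condition and run them in lockstep. One (4 states) tracks whether and how much of `xxx` has been seen; the other (6 states) tracks the count of `y`s, saturating at 5. Each combined state is a pair, one component from each; accept when both components accept.
          x    y  
>  S0     S1   S2 
   S1     S3   S2 
   S2     S4   S5 
   S3     S6   S2 
   S4     S7   S5 
   S5     S8   S9 
   S6     S6  S10 
   S7    S10   S5 
   S8    S11   S9 
   S9    S12  S13 
   S10   S10  S14 
   S11   S14   S9 
   S12   S15  S13 
   S13   S16  S17 
   S14   S14  S18 
   S15   S18  S13 
   S16   S19  S17 
   S17   S20  S17 
   S18   S18  S21 
   S19   S21  S17 
   S20   S22  S17 
 * S21   S21  S23 
   S22   S23  S17 
   S23   S23  S23 
(> = start, * = accepting)

start=S0 accept=S21 S0-x->S1 S0-y->S2 S1-x->S3 S1-y->S2 S2-x->S4 S2-y->S5 S3-x->S6 S3-y->S2 S4-x->S7 S4-y->S5 S5-x->S8 S5-y->S9 S6-x->S6 S6-y->S10 S7-x->S10 S7-y->S5 S8-x->S11 S8-y->S9 S9-x->S12 S9-y->S13 S10-x->S10 S10-y->S14 S11-x->S14 S11-y->S9 S12-x->S15 S12-y->S13 S13-x->S16 S13-y->S17 S14-x->S14 S14-y->S18 S15-x->S18 S15-y->S13 S16-x->S19 S16-y->S17 S17-x->S20 S17-y->S17 S18-x->S18 S18-y->S21 S19-x->S21 S19-y->S17 S20-x->S22 S20-y->S17 S21-x->S21 S21-y->S23 S22-x->S23 S22-y->S17 S23-x->S23 S23-y->S23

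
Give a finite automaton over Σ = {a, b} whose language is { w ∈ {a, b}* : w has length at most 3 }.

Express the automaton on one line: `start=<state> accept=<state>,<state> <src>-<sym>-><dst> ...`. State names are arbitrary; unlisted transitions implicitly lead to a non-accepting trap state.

We only need to distinguish lengths 0, 1, …, 3, and '>3'. Chain S0 → S1 → S2 → S3 → S4 on every symbol, with S4 looping. Accepting states: {S0, S1, S2, S3}.
        a   b  
>* S0   S1  S1 
 * S1   S2  S2 
 * S2   S3  S3 
 * S3   S4  S4 
   S4   S4  S4 
(> = start, * = accepting)

start=S0 accept=S0,S1,S2,S3 S0-a->S1 S0-b->S1 S1-a->S2 S1-b->S2 S2-a->S3 S2-b->S3 S3-a->S4 S3-b->S4 S4-a->S4 S4-b->S4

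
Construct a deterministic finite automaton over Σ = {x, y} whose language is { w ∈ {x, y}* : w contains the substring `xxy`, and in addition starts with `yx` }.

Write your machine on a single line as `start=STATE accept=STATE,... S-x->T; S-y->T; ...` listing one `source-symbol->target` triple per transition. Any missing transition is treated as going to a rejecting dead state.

Handle the two conditions separately and then intersect. One (4 states) tracks whether and how much of `xxy` has been seen; the other (4 states) tracks whether the input so far still matches the prefix `yx`. Each combined state is a pair, one component from each; accept when both components accept. Minimizing collapses redundant product states.
        x   y  
>  S0   S1  S2 
   S1   S1  S1 
   S2   S3  S1 
   S3   S4  S5 
   S4   S4  S6 
   S5   S3  S5 
 * S6   S6  S6 
(> = start, * = accepting)

start=S0; accept=S6; S0-x->S1; S0-y->S2; S1-x->S1; S1-y->S1; S2-x->S3; S2-y->S1; S3-x->S4; S3-y->S5; S4-x->S4; S4-y->S6; S5-x->S3; S5-y->S5; S6-x->S6; S6-y->S6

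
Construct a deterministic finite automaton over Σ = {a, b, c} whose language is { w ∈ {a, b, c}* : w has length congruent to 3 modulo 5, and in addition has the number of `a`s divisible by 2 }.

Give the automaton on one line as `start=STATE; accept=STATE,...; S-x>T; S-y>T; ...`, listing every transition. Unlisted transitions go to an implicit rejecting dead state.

start=S0; accept=S6; S0-a>S1; S0-b>S2; S0-c>S2; S1-a>S3; S1-b>S4; S1-c>S4; S2-a>S4; S2-b>S3; S2-c>S3; S3-a>S5; S3-b>S6; S3-c>S6; S4-a>S6; S4-b>S5; S4-c>S5; S5-a>S7; S5-b>S8; S5-c>S8; S6-a>S8; S6-b>S7; S6-c>S7; S7-a>S9; S7-b>S0; S7-c>S0; S8-a>S0; S8-b>S9; S8-c>S9; S9-a>S2; S9-b>S1; S9-c>S1

Handle the two conditions separately and then intersect. One (5 states) tracks the input length modulo 5; the other (2 states) tracks the count of `a`s modulo 2. Each combined state is a pair, one component from each; accept when both components accept.
        a   b   c  
>  S0   S1  S2  S2 
   S1   S3  S4  S4 
   S2   S4  S3  S3 
   S3   S5  S6  S6 
   S4   S6  S5  S5 
   S5   S7  S8  S8 
 * S6   S8  S7  S7 
   S7   S9  S0  S0 
   S8   S0  S9  S9 
   S9   S2  S1  S1 
(> = start, * = accepting)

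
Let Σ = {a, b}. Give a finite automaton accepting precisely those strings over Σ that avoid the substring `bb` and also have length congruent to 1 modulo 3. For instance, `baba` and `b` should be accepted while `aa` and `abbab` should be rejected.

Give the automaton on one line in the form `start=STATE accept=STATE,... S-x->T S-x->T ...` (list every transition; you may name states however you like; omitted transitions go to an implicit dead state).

start=s0 accept=s1,s2 s0-a->s1 s0-b->s2 s1-a->s3 s1-b->s4 s2-a->s3 s2-b->s5 s3-a->s0 s3-b->s6 s4-a->s0 s4-b->s7 s5-a->s7 s5-b->s7 s6-a->s1 s6-b->s8 s7-a->s8 s7-b->s8 s8-a->s5 s8-b->s5

Run two small machines in parallel and take their product. The first has 3 states tracking partial matches of the forbidden pattern `bb`; the second has 3 states tracking the input length modulo 3. A product state is a pair (one from each), accepting exactly when both do.
With 9 states:
        a   b  
>  s0   s1  s2 
 * s1   s3  s4 
 * s2   s3  s5 
   s3   s0  s6 
   s4   s0  s7 
   s5   s7  s7 
   s6   s1  s8 
   s7   s8  s8 
   s8   s5  s5 
(> = start, * = accepting)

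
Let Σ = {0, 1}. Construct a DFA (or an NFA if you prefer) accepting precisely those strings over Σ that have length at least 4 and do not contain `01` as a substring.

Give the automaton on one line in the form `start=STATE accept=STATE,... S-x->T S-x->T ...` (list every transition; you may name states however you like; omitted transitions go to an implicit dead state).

Run two small machines in parallel and take their product. The first has 6 states tracking the input length, saturating at 5; the second has 3 states tracking partial matches of the forbidden pattern `01`. A product state is a pair (one from each), accepting exactly when both do. Minimizing collapses redundant product states.
        0   1  
>  S0   S1  S2 
   S1   S3  S4 
   S2   S3  S5 
   S3   S6  S4 
   S4   S4  S4 
   S5   S6  S7 
   S6   S8  S4 
   S7   S8  S9 
 * S8   S8  S4 
 * S9   S8  S9 
(> = start, * = accepting)

start=S0 accept=S8,S9 S0-0->S1 S0-1->S2 S1-0->S3 S1-1->S4 S2-0->S3 S2-1->S5 S3-0->S6 S3-1->S4 S4-0->S4 S4-1->S4 S5-0->S6 S5-1->S7 S6-0->S8 S6-1->S4 S7-0->S8 S7-1->S9 S8-0->S8 S8-1->S4 S9-0->S8 S9-1->S9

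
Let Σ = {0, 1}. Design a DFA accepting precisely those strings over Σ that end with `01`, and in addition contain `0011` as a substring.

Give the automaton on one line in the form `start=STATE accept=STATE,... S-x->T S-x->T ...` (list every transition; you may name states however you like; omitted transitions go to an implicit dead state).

Handle the two conditions separately and then intersect. One (3 states) tracks how much of the suffix `01` has currently been matched; the other (5 states) tracks whether and how much of `0011` has been seen. Each combined state is a pair, one component from each; accept when both components accept.
With 8 states:
        0   1  
>  s0   s1  s0 
   s1   s2  s3 
   s2   s2  s4 
   s3   s1  s0 
   s4   s1  s5 
   s5   s6  s5 
   s6   s6  s7 
 * s7   s6  s5 
(> = start, * = accepting)

start=s0 accept=s7 s0-0->s1 s0-1->s0 s1-0->s2 s1-1->s3 s2-0->s2 s2-1->s4 s3-0->s1 s3-1->s0 s4-0->s1 s4-1->s5 s5-0->s6 s5-1->s5 s6-0->s6 s6-1->s7 s7-0->s6 s7-1->s5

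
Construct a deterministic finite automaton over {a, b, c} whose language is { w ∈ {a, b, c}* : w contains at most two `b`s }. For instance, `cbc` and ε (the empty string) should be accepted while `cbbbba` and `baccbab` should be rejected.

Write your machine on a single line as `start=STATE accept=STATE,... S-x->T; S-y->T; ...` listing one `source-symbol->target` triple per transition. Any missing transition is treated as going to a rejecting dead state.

start=s0; accept=s0,s1,s2; s0-a->s0; s0-b->s1; s0-c->s0; s1-a->s1; s1-b->s2; s1-c->s1; s2-a->s2; s2-b->s3; s2-c->s2; s3-a->s3; s3-b->s3; s3-c->s3

Count `b`s, saturating at 3: states s0 through s2 mean 0 through 2 `b`s seen; s3 means more than 2. Each `b` increments (capped at s3); other symbols loop. Accept from {s0, s1, s2}.
A 4-state machine:
        a   b   c  
>* s0   s0  s1  s0 
 * s1   s1  s2  s1 
 * s2   s2  s3  s2 
   s3   s3  s3  s3 
(> = start, * = accepting)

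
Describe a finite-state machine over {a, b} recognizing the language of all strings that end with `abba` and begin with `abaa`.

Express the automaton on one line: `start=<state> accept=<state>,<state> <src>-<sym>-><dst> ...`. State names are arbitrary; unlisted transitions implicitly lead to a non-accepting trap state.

Build one automaton per condition and run them in lockstep. One (5 states) tracks how much of the suffix `abba` has currently been matched; the other (6 states) tracks whether the input so far still matches the prefix `abaa`. Each combined state is a pair, one component from each; accept when both components accept.
With 14 states:
          a    b  
>  q0     q1   q2 
   q1     q3   q4 
   q2     q3   q2 
   q3     q3   q5 
   q4     q6   q7 
   q5     q3   q7 
   q6     q8   q5 
   q7     q9   q2 
   q8     q8  q10 
   q9     q3   q5 
   q10    q8  q11 
   q11   q12  q13 
 * q12    q8  q10 
   q13    q8  q13 
(> = start, * = accepting)

start=q0 accept=q12 q0-a->q1 q0-b->q2 q1-a->q3 q1-b->q4 q2-a->q3 q2-b->q2 q3-a->q3 q3-b->q5 q4-a->q6 q4-b->q7 q5-a->q3 q5-b->q7 q6-a->q8 q6-b->q5 q7-a->q9 q7-b->q2 q8-a->q8 q8-b->q10 q9-a->q3 q9-b->q5 q10-a->q8 q10-b->q11 q11-a->q12 q11-b->q13 q12-a->q8 q12-b->q10 q13-a->q8 q13-b->q13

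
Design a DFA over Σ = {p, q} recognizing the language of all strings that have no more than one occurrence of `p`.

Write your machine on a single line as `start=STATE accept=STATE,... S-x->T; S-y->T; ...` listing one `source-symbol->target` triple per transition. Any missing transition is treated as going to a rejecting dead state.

Only the number of `p`s matters, and only up to 2. Make a chain s0 → s1 → s2 advanced by each `p` (with s2 absorbing); every other symbol self-loops. The accepting set is {s0, s1}.
With 3 states:
        p   q  
>* s0   s1  s0 
 * s1   s2  s1 
   s2   s2  s2 
(> = start, * = accepting)

start=s0; accept=s0,s1; s0-p->s1; s0-q->s0; s1-p->s2; s1-q->s1; s2-p->s2; s2-q->s2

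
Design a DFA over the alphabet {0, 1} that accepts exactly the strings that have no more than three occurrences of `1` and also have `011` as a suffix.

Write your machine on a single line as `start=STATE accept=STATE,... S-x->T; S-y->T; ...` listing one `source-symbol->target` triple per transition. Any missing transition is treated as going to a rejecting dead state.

start=q0; accept=q6; q0-0->q1; q0-1->q2; q1-0->q1; q1-1->q3; q2-0->q4; q2-1->q5; q3-0->q4; q3-1->q6; q4-0->q4; q4-1->q7; q5-0->q5; q5-1->q5; q6-0->q5; q6-1->q5; q7-0->q5; q7-1->q6

Build one automaton per condition and run them in lockstep. One (5 states) tracks the count of `1`s, saturating at 4; the other (4 states) tracks how much of the suffix `011` has currently been matched. Each combined state is a pair, one component from each; accept when both components accept. After merging equivalent states the machine shrinks.
An 8-state machine:
        0   1  
>  q0   q1  q2 
   q1   q1  q3 
   q2   q4  q5 
   q3   q4  q6 
   q4   q4  q7 
   q5   q5  q5 
 * q6   q5  q5 
   q7   q5  q6 
(> = start, * = accepting)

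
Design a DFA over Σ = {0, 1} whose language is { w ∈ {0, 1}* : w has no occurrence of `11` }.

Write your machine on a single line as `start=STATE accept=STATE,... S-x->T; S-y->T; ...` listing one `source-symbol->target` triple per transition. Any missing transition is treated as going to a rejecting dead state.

start=S0; accept=S0,S1; S0-0->S0; S0-1->S1; S1-0->S0; S1-1->S2; S2-0->S2; S2-1->S2

Track partial matches of the forbidden pattern `11`. State S2 is a dead state reached once `11` has occurred; every other state accepts. S0 means no part of `11` is currently matched.
With 3 states:
        0   1  
>* S0   S0  S1 
 * S1   S0  S2 
   S2   S2  S2 
(> = start, * = accepting)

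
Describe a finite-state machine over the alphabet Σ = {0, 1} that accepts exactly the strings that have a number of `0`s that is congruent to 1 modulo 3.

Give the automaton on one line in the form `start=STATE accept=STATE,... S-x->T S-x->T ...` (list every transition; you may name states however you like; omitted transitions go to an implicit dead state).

Keep the running count of `0`s modulo 3: each `0` advances along the cycle q0 → q1 → q2 → q0 while other symbols loop. Accept at q1.
A 3-state machine:
        0   1  
>  q0   q1  q0 
 * q1   q2  q1 
   q2   q0  q2 
(> = start, * = accepting)

start=q0 accept=q1 q0-0->q1 q0-1->q0 q1-0->q2 q1-1->q1 q2-0->q0 q2-1->q2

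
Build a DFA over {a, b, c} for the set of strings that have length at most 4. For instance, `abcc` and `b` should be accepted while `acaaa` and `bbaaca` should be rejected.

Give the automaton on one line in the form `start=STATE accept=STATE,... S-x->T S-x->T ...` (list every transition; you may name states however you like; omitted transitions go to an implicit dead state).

Count input length up to 5: every symbol moves from q0 toward q5, which means 'more than 4' and absorbs. Accept from {q0, q1, q2, q3, q4}.
A 6-state machine:
        a   b   c  
>* q0   q1  q1  q1 
 * q1   q2  q2  q2 
 * q2   q3  q3  q3 
 * q3   q4  q4  q4 
 * q4   q5  q5  q5 
   q5   q5  q5  q5 
(> = start, * = accepting)

start=q0 accept=q0,q1,q2,q3,q4 q0-a->q1 q0-b->q1 q0-c->q1 q1-a->q2 q1-b->q2 q1-c->q2 q2-a->q3 q2-b->q3 q2-c->q3 q3-a->q4 q3-b->q4 q3-c->q4 q4-a->q5 q4-b->q5 q4-c->q5 q5-a->q5 q5-b->q5 q5-c->q5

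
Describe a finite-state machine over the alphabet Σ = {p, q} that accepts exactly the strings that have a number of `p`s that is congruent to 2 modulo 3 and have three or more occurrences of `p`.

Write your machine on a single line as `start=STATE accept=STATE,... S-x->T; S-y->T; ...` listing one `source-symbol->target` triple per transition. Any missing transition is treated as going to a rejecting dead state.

start=S0; accept=S5; S0-p->S1; S0-q->S0; S1-p->S2; S1-q->S1; S2-p->S3; S2-q->S2; S3-p->S4; S3-q->S3; S4-p->S5; S4-q->S4; S5-p->S6; S5-q->S5; S6-p->S4; S6-q->S6

Handle the two conditions separately and then intersect. One (3 states) tracks the count of `p`s modulo 3; the other (5 states) tracks the count of `p`s, saturating at 4. Each combined state is a pair, one component from each; accept when both components accept.
With 7 states:
        p   q  
>  S0   S1  S0 
   S1   S2  S1 
   S2   S3  S2 
   S3   S4  S3 
   S4   S5  S4 
 * S5   S6  S5 
   S6   S4  S6 
(> = start, * = accepting)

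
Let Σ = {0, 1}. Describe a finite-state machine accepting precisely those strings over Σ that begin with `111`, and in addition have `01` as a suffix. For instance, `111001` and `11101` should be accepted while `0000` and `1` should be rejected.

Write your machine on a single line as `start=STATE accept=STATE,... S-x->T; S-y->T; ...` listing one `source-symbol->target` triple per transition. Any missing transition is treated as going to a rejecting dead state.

start=S0; accept=S6; S0-0->S1; S0-1->S2; S1-0->S1; S1-1->S1; S2-0->S1; S2-1->S3; S3-0->S1; S3-1->S4; S4-0->S5; S4-1->S4; S5-0->S5; S5-1->S6; S6-0->S5; S6-1->S4

Build one automaton per condition and run them in lockstep. One (5 states) tracks whether the input so far still matches the prefix `111`; the other (3 states) tracks how much of the suffix `01` has currently been matched. Each combined state is a pair, one component from each; accept when both components accept. After merging equivalent states the machine shrinks.
7 states suffice.
        0   1  
>  S0   S1  S2 
   S1   S1  S1 
   S2   S1  S3 
   S3   S1  S4 
   S4   S5  S4 
   S5   S5  S6 
 * S6   S5  S4 
(> = start, * = accepting)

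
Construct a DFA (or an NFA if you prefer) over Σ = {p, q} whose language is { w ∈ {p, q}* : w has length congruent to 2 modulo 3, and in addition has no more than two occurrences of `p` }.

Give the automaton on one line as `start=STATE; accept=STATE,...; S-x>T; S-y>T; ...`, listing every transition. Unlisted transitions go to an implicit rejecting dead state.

Run two small machines in parallel and take their product. The first has 3 states tracking the input length modulo 3; the second has 4 states tracking the count of `p`s, saturating at 3. A product state is a pair (one from each), accepting exactly when both do.
A 12-state machine:
          p    q  
>  S0     S1   S2 
   S1     S3   S4 
   S2     S4   S5 
 * S3     S6   S7 
 * S4     S7   S8 
 * S5     S8   S0 
   S6     S9   S9 
   S7     S9  S10 
   S8    S10   S1 
   S9    S11  S11 
   S10   S11   S3 
   S11    S6   S6 
(> = start, * = accepting)

start=S0; accept=S3,S4,S5; S0-p>S1; S0-q>S2; S1-p>S3; S1-q>S4; S2-p>S4; S2-q>S5; S3-p>S6; S3-q>S7; S4-p>S7; S4-q>S8; S5-p>S8; S5-q>S0; S6-p>S9; S6-q>S9; S7-p>S9; S7-q>S10; S8-p>S10; S8-q>S1; S9-p>S11; S9-q>S11; S10-p>S11; S10-q>S3; S11-p>S6; S11-q>S6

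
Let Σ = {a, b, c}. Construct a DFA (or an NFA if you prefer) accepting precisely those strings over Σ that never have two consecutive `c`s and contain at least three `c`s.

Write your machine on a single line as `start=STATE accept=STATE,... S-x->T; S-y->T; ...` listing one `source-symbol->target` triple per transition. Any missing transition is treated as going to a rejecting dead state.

Build one automaton per condition and run them in lockstep. The first has 3 states tracking partial matches of the forbidden pattern `cc`; the second has 5 states tracking the count of `c`s, saturating at 4. A product state is a pair (one from each), accepting exactly when both do. Equivalent product states are then merged.
With 8 states:
        a   b   c  
>  q0   q0  q0  q1 
   q1   q2  q2  q3 
   q2   q2  q2  q4 
   q3   q3  q3  q3 
   q4   q5  q5  q3 
   q5   q5  q5  q6 
 * q6   q7  q7  q3 
 * q7   q7  q7  q6 
(> = start, * = accepting)

start=q0; accept=q6,q7; q0-a->q0; q0-b->q0; q0-c->q1; q1-a->q2; q1-b->q2; q1-c->q3; q2-a->q2; q2-b->q2; q2-c->q4; q3-a->q3; q3-b->q3; q3-c->q3; q4-a->q5; q4-b->q5; q4-c->q3; q5-a->q5; q5-b->q5; q5-c->q6; q6-a->q7; q6-b->q7; q6-c->q3; q7-a->q7; q7-b->q7; q7-c->q6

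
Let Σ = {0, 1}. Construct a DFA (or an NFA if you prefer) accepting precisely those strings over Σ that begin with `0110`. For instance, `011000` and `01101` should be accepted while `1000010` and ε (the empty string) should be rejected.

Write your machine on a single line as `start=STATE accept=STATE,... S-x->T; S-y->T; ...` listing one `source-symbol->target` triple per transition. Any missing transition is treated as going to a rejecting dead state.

Walk along `0110` while the input agrees: from s0 take `0` to s1, and so on. Any deviation drops to the rejecting sink s5. Once s4 is reached the prefix is confirmed and every continuation is accepted.
6 states suffice.
        0   1  
>  s0   s1  s5 
   s1   s5  s2 
   s2   s5  s3 
   s3   s4  s5 
 * s4   s4  s4 
   s5   s5  s5 
(> = start, * = accepting)

start=s0; accept=s4; s0-0->s1; s0-1->s5; s1-0->s5; s1-1->s2; s2-0->s5; s2-1->s3; s3-0->s4; s3-1->s5; s4-0->s4; s4-1->s4; s5-0->s5; s5-1->s5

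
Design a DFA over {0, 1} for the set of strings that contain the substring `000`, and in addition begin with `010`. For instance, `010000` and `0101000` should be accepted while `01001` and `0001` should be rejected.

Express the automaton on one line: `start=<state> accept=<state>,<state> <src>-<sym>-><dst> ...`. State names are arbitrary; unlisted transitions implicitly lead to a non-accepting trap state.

Build one automaton per condition and run them in lockstep. The first has 4 states tracking whether and how much of `000` has been seen; the second has 5 states tracking whether the input so far still matches the prefix `010`. A product state is a pair (one from each), accepting exactly when both do. After merging equivalent states the machine shrinks.
An 8-state machine:
        0   1  
>  q0   q1  q2 
   q1   q2  q3 
   q2   q2  q2 
   q3   q4  q2 
   q4   q5  q6 
   q5   q7  q6 
   q6   q4  q6 
 * q7   q7  q7 
(> = start, * = accepting)

start=q0 accept=q7 q0-0->q1 q0-1->q2 q1-0->q2 q1-1->q3 q2-0->q2 q2-1->q2 q3-0->q4 q3-1->q2 q4-0->q5 q4-1->q6 q5-0->q7 q5-1->q6 q6-0->q4 q6-1->q6 q7-0->q7 q7-1->q7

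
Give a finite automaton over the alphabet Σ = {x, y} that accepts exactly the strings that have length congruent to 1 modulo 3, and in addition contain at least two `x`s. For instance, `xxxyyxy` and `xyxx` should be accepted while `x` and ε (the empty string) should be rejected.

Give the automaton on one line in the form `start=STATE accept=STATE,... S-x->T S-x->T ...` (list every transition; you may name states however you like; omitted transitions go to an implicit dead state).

start=S0 accept=S8 S0-x->S1 S0-y->S2 S1-x->S3 S1-y->S4 S2-x->S4 S2-y->S5 S3-x->S6 S3-y->S6 S4-x->S6 S4-y->S7 S5-x->S7 S5-y->S0 S6-x->S8 S6-y->S8 S7-x->S8 S7-y->S1 S8-x->S3 S8-y->S3

Handle the two conditions separately and then intersect. The first has 3 states tracking the input length modulo 3; the second has 4 states tracking the count of `x`s, saturating at 3. A product state is a pair (one from each), accepting exactly when both do. After merging equivalent states the machine shrinks.
A 9-state machine:
        x   y  
>  S0   S1  S2 
   S1   S3  S4 
   S2   S4  S5 
   S3   S6  S6 
   S4   S6  S7 
   S5   S7  S0 
   S6   S8  S8 
   S7   S8  S1 
 * S8   S3  S3 
(> = start, * = accepting)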